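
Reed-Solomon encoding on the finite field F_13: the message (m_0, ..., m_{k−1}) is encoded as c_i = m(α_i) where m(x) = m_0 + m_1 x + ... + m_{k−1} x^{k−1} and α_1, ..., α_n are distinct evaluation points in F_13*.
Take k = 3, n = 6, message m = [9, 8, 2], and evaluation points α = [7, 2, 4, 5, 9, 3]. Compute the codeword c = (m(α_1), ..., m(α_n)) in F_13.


c = [7, 7, 8, 8, 9, 12]

Message polynomial: m(x) = 9 + 8·x + 2·x^2 (mod 13).
For each evaluation point α_i, compute m(α_i) mod 13:
  α_1 = 7: Horner steps 2 → 9 → 7, so m(7) = 7.
  α_2 = 2: Horner steps 2 → 12 → 7, so m(2) = 7.
  α_3 = 4: Horner steps 2 → 3 → 8, so m(4) = 8.
  α_4 = 5: Horner steps 2 → 5 → 8, so m(5) = 8.
  α_5 = 9: Horner steps 2 → 0 → 9, so m(9) = 9.
  α_6 = 3: Horner steps 2 → 1 → 12, so m(3) = 12.
Codeword c = [7, 7, 8, 8, 9, 12] ∈ F_13^6.


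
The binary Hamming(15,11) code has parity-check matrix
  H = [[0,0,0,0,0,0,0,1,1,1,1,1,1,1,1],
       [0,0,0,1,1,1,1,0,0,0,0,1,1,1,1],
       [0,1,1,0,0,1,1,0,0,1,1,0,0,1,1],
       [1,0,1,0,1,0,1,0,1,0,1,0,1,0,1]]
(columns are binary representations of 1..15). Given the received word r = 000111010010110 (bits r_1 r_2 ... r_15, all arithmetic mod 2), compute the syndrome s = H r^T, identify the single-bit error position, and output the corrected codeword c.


s = (0, 1, 1, 1)^T, error position = 7, corrected codeword c = 000111110010110

Compute s = H r^T mod 2 one row at a time:
  s_1 = 1 + 0 + 0 + 1 + 0 + 1 + 1 + 0 = 4 ≡ 0 (mod 2).
  s_2 = 1 + 1 + 1 + 0 + 0 + 1 + 1 + 0 = 5 ≡ 1 (mod 2).
  s_3 = 0 + 0 + 1 + 0 + 0 + 1 + 1 + 0 = 3 ≡ 1 (mod 2).
  s_4 = 0 + 0 + 1 + 0 + 0 + 1 + 1 + 0 = 3 ≡ 1 (mod 2).
s = (0, 1, 1, 1)^T — this equals column 7 of H (binary 0111), so error is at position 7.
Correct: flip bit 7 of r = 000111010010110 to get c = 000111110010110.


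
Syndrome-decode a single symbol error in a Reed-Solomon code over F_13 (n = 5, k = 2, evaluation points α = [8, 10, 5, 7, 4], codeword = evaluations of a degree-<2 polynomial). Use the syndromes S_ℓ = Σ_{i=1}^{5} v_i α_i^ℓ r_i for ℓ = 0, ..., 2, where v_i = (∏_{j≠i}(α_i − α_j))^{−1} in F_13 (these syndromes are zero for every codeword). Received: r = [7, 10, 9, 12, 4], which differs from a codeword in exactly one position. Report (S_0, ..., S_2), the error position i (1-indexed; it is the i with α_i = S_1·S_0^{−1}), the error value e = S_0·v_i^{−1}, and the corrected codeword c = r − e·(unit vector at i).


S = (6, 11, 5), error at position 5, error magnitude e = 3, c = [7, 10, 9, 12, 1].

Step 1: column multipliers v_i = (∏_{j≠i}(α_i − α_j))^{−1} mod 13.
  i = 1 (α = 8): (8−10)(8−5)(8−7)(8−4) = (−2)·3·1·4 = −24 ≡ 2, so v_1 = 2^{−1} = 7 (mod 13).
  i = 2 (α = 10): (10−8)(10−5)(10−7)(10−4) = 2·5·3·6 = 180 ≡ 11, so v_2 = 11^{−1} = 6 (mod 13).
  i = 3 (α = 5): (5−8)(5−10)(5−7)(5−4) = (−3)·(−5)·(−2)·1 = −30 ≡ 9, so v_3 = 9^{−1} = 3 (mod 13).
  i = 4 (α = 7): (7−8)(7−10)(7−5)(7−4) = (−1)·(−3)·2·3 = 18 ≡ 5, so v_4 = 5^{−1} = 8 (mod 13).
  i = 5 (α = 4): (4−8)(4−10)(4−5)(4−7) = (−4)·(−6)·(−1)·(−3) = 72 ≡ 7, so v_5 = 7^{−1} = 2 (mod 13).
  v = [7, 6, 3, 8, 2].
Step 2: syndromes of r = [7, 10, 9, 12, 4] (all sums mod 13).
  S_0 = Σ v_i r_i = 7·7 + 6·10 + 3·9 + 8·12 + 2·4 = 240 ≡ 6.
  S_1 = Σ v_i α_i r_i = 7·8·7 + 6·10·10 + 3·5·9 + 8·7·12 + 2·4·4 = 1831 ≡ 11.
  α_i^2 mod 13 = [12, 9, 12, 10, 3].
  S_2 = Σ v_i α_i^2 r_i = 7·12·7 + 6·9·10 + 3·12·9 + 8·10·12 + 2·3·4 = 2436 ≡ 5.
  S = (6, 11, 5) ≠ 0, so r is not a codeword (an error is present).
Step 3: locate the error. For a single error e at position i, S_ℓ = v_i·e·α_i^ℓ, so α_err = S_1/S_0.
  S_0^{−1} = 6^{−1} = 11 (mod 13), so α_err = 11·11 = 121 ≡ 4 = α_5. Error position i = 5.
  Consistency check: S_2/S_1 = 5·6 = 30 ≡ 4 = α_err ✓ (single-error assumption holds).
Step 4: error magnitude e = S_0/v_5 = S_0·∏_{j≠5}(α_5 − α_j) = 6·7 = 42 ≡ 3 (mod 13).
Step 5: correct position 5: c_5 = r_5 − e = 4 − 3 ≡ 1 (mod 13). Hence c = [7, 10, 9, 12, 1].
  Check: interpolating c through the α_i gives m(x) = 8 + 8·x (degree < 2) with m(α_i) = c_i for every i, so c is indeed a codeword.


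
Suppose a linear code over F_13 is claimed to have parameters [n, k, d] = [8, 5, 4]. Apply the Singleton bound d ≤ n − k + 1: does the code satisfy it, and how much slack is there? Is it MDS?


Singleton RHS = n − k + 1 = 4, slack = 0, bound satisfied, MDS.

Singleton bound: d ≤ n − k + 1.
Here n = 8, k = 5, so n − k + 1 = 4.
Given d = 4, check d ≤ 4: YES.
Slack = (n − k + 1) − d = 0.
The code is MDS (slack = 0).
Description: the claimed parameters are [8, 5, 4]_13; such a code would be MDS (meets Singleton bound).


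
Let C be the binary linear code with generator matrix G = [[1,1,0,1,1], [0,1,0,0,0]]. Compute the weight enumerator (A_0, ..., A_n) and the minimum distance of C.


Weight distribution: A_0 = 1, A_1 = 1, A_3 = 1, A_4 = 1. Minimum distance d = 1.

Enumerate all 2^2 = 4 messages m ∈ F_2^2.
For each, compute codeword c = mG in F_2^5, then tally its weight.
  m = 00 → c = 00000, weight = 0.
  m = 10 → c = 11011, weight = 4.
  m = 01 → c = 01000, weight = 1.
  m = 11 → c = 10011, weight = 3.
Tally weights:
  weight 0: 1 codewords.
  weight 1: 1 codewords.
  weight 3: 1 codewords.
  weight 4: 1 codewords.
Minimum distance d = smallest w > 0 with A_w > 0 = 1.
Sanity: Σ A_w = 4 = 2^2 = 4 ✓.


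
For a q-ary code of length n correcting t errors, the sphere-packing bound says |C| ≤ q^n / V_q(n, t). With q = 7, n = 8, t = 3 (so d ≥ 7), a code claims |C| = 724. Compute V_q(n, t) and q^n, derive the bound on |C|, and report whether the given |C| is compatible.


V_q(n, t) = 13153, q^n = 5764801, Hamming bound = 438, |C| = 724 > bound (violated).

Step 1: Compute V_q(n, t) = Σ_{j=0}^3 C(n, j) (q−1)^j.
  j = 0: C(8,0)·(6)^0 = 1·1 = 1.
  j = 1: C(8,1)·(6)^1 = 8·6 = 48.
  j = 2: C(8,2)·(6)^2 = 28·36 = 1008.
  j = 3: C(8,3)·(6)^3 = 56·216 = 12096.
  V_q(n, t) = 1 + 48 + 1008 + 12096 = 13153.
Step 2: q^n = 7^8 = 5764801.
Step 3: Hamming bound ⌊q^n / V_q(n,t)⌋ = ⌊5764801/13153⌋ = 438.
Step 4: Compare |C| = 724 to 438: violated.
The claimed |C| lies above the Hamming bound, so no 7-ary code of length 8 with d ≥ 7 can have 724 codewords.


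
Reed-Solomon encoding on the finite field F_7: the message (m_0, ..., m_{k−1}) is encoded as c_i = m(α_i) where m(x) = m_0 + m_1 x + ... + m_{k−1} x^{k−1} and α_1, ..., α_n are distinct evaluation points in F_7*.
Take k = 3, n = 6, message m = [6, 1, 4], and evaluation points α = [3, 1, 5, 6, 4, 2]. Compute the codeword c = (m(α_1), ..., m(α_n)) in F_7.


c = [3, 4, 6, 2, 4, 3]

Message polynomial: m(x) = 6 + 1·x + 4·x^2 (mod 7).
For each evaluation point α_i, compute m(α_i) mod 7:
  α_1 = 3: Horner steps 4 → 6 → 3, so m(3) = 3.
  α_2 = 1: Horner steps 4 → 5 → 4, so m(1) = 4.
  α_3 = 5: Horner steps 4 → 0 → 6, so m(5) = 6.
  α_4 = 6: Horner steps 4 → 4 → 2, so m(6) = 2.
  α_5 = 4: Horner steps 4 → 3 → 4, so m(4) = 4.
  α_6 = 2: Horner steps 4 → 2 → 3, so m(2) = 3.
Codeword c = [3, 4, 6, 2, 4, 3] ∈ F_7^6.


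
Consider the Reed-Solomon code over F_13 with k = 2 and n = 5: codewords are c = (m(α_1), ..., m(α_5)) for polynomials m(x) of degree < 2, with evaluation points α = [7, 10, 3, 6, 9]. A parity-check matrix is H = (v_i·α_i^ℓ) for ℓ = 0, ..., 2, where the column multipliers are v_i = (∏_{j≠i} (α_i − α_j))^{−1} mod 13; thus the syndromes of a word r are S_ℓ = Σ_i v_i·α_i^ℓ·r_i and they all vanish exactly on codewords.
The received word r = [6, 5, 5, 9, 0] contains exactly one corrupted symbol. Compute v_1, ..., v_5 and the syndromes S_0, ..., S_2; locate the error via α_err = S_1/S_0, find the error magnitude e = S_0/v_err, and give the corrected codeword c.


S = (10, 9, 12), error at position 2, error magnitude e = 8, c = [6, 10, 5, 9, 0].

Step 1: column multipliers v_i = (∏_{j≠i}(α_i − α_j))^{−1} mod 13.
  i = 1 (α = 7): (7−10)(7−3)(7−6)(7−9) = (−3)·4·1·(−2) = 24 ≡ 11, so v_1 = 11^{−1} = 6 (mod 13).
  i = 2 (α = 10): (10−7)(10−3)(10−6)(10−9) = 3·7·4·1 = 84 ≡ 6, so v_2 = 6^{−1} = 11 (mod 13).
  i = 3 (α = 3): (3−7)(3−10)(3−6)(3−9) = (−4)·(−7)·(−3)·(−6) = 504 ≡ 10, so v_3 = 10^{−1} = 4 (mod 13).
  i = 4 (α = 6): (6−7)(6−10)(6−3)(6−9) = (−1)·(−4)·3·(−3) = −36 ≡ 3, so v_4 = 3^{−1} = 9 (mod 13).
  i = 5 (α = 9): (9−7)(9−10)(9−3)(9−6) = 2·(−1)·6·3 = −36 ≡ 3, so v_5 = 3^{−1} = 9 (mod 13).
  v = [6, 11, 4, 9, 9].
Step 2: syndromes of r = [6, 5, 5, 9, 0] (all sums mod 13).
  S_0 = Σ v_i r_i = 6·6 + 11·5 + 4·5 + 9·9 + 9·0 = 192 ≡ 10.
  S_1 = Σ v_i α_i r_i = 6·7·6 + 11·10·5 + 4·3·5 + 9·6·9 + 9·9·0 = 1348 ≡ 9.
  α_i^2 mod 13 = [10, 9, 9, 10, 3].
  S_2 = Σ v_i α_i^2 r_i = 6·10·6 + 11·9·5 + 4·9·5 + 9·10·9 + 9·3·0 = 1845 ≡ 12.
  S = (10, 9, 12) ≠ 0, so r is not a codeword (an error is present).
Step 3: locate the error. For a single error e at position i, S_ℓ = v_i·e·α_i^ℓ, so α_err = S_1/S_0.
  S_0^{−1} = 10^{−1} = 4 (mod 13), so α_err = 9·4 = 36 ≡ 10 = α_2. Error position i = 2.
  Consistency check: S_2/S_1 = 12·3 = 36 ≡ 10 = α_err ✓ (single-error assumption holds).
Step 4: error magnitude e = S_0/v_2 = S_0·∏_{j≠2}(α_2 − α_j) = 10·6 = 60 ≡ 8 (mod 13).
Step 5: correct position 2: c_2 = r_2 − e = 5 − 8 ≡ 10 (mod 13). Hence c = [6, 10, 5, 9, 0].
  Check: interpolating c through the α_i gives m(x) = 1 + 10·x (degree < 2) with m(α_i) = c_i for every i, so c is indeed a codeword.


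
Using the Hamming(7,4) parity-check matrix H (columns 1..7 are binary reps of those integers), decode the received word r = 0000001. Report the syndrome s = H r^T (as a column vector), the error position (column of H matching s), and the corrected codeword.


s = (1, 1, 1)^T, error position = 7, corrected codeword c = 0000000

Compute s = H r^T mod 2 one row at a time:
  s_1 = 0 + 0 + 0 + 1 = 1 ≡ 1 (mod 2).
  s_2 = 0 + 0 + 0 + 1 = 1 ≡ 1 (mod 2).
  s_3 = 0 + 0 + 0 + 1 = 1 ≡ 1 (mod 2).
s = (1, 1, 1)^T — this equals column 7 of H (binary 111), so error is at position 7.
Correct: flip bit 7 of r = 0000001 to get c = 0000000.


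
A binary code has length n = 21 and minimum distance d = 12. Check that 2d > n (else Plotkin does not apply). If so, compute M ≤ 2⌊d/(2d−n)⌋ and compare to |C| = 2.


Plotkin bound M ≤ 8; given |C| = 2 ≤ bound (satisfied).

Check applicability: 2d = 24, n = 21.
2d − n = 3 > 0, so Plotkin applies.
Compute d/(2d−n) = 12/3 ≈ 4.0000.
⌊d/(2d−n)⌋ = 4.
Plotkin bound: M ≤ 2·4 = 8.
Given |C| = 2, check: satisfied.
This |C| is below the Plotkin bound.


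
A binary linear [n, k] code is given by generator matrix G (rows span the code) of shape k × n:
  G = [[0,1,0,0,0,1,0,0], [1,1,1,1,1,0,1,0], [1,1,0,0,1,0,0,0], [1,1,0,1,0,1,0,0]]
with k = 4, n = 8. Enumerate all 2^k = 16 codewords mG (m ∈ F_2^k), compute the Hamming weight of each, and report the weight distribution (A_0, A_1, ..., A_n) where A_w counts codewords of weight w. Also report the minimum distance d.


Weight distribution: A_0 = 1, A_2 = 2, A_3 = 6, A_4 = 3, A_5 = 2, A_6 = 2. Minimum distance d = 2.

Enumerate all 2^4 = 16 messages m ∈ F_2^4.
For each, compute codeword c = mG in F_2^8, then tally its weight.
  m = 0000 → c = 00000000, weight = 0.
  m = 1000 → c = 01000100, weight = 2.
  m = 0100 → c = 11111010, weight = 6.
  m = 1100 → c = 10111110, weight = 6.
  m = 0010 → c = 11001000, weight = 3.
  m = 1010 → c = 10001100, weight = 3.
  m = 0110 → c = 00110010, weight = 3.
  m = 1110 → c = 01110110, weight = 5.
  m = 0001 → c = 11010100, weight = 4.
  m = 1001 → c = 10010000, weight = 2.
  m = 0101 → c = 00101110, weight = 4.
  m = 1101 → c = 01101010, weight = 4.
  m = 0011 → c = 00011100, weight = 3.
  m = 1011 → c = 01011000, weight = 3.
  m = 0111 → c = 11100110, weight = 5.
  m = 1111 → c = 10100010, weight = 3.
Tally weights:
  weight 0: 1 codewords.
  weight 2: 2 codewords.
  weight 3: 6 codewords.
  weight 4: 3 codewords.
  weight 5: 2 codewords.
  weight 6: 2 codewords.
Minimum distance d = smallest w > 0 with A_w > 0 = 2.
Sanity: Σ A_w = 16 = 2^4 = 16 ✓.


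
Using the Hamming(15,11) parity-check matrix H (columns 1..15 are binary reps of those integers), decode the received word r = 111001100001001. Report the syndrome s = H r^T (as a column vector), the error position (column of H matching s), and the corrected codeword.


s = (0, 0, 1, 0)^T, error position = 2, corrected codeword c = 101001100001001

Compute s = H r^T mod 2 one row at a time:
  s_1 = 0 + 0 + 0 + 0 + 1 + 0 + 0 + 1 = 2 ≡ 0 (mod 2).
  s_2 = 0 + 0 + 1 + 1 + 1 + 0 + 0 + 1 = 4 ≡ 0 (mod 2).
  s_3 = 1 + 1 + 1 + 1 + 0 + 0 + 0 + 1 = 5 ≡ 1 (mod 2).
  s_4 = 1 + 1 + 0 + 1 + 0 + 0 + 0 + 1 = 4 ≡ 0 (mod 2).
s = (0, 0, 1, 0)^T — this equals column 2 of H (binary 0010), so error is at position 2.
Correct: flip bit 2 of r = 111001100001001 to get c = 101001100001001.


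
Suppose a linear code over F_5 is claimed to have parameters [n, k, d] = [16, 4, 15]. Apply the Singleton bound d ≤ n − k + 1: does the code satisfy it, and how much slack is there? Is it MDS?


Singleton RHS = n − k + 1 = 13, slack = -2, bound violated (no such code; not MDS).

Singleton bound: d ≤ n − k + 1.
Here n = 16, k = 4, so n − k + 1 = 13.
Given d = 15, check d ≤ 13: NO.
Slack = (n − k + 1) − d = -2.
The slack is negative: d = 15 exceeds n − k + 1 = 13 by 2, so the Singleton bound is violated and no linear [16, 4, 15]_5 code can exist. In particular it is not MDS (MDS requires d = n − k + 1 exactly).
Description: the claimed parameters are [16, 4, 15]_5; such a code would be impossible (violates the Singleton bound).


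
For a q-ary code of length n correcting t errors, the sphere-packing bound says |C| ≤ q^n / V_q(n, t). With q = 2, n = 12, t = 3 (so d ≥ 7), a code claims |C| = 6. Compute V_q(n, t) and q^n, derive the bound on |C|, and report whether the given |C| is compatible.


V_q(n, t) = 299, q^n = 4096, Hamming bound = 13, |C| = 6 ≤ bound (satisfied).

Step 1: Compute V_q(n, t) = Σ_{j=0}^3 C(n, j) (q−1)^j.
  j = 0: C(12,0)·(1)^0 = 1·1 = 1.
  j = 1: C(12,1)·(1)^1 = 12·1 = 12.
  j = 2: C(12,2)·(1)^2 = 66·1 = 66.
  j = 3: C(12,3)·(1)^3 = 220·1 = 220.
  V_q(n, t) = 1 + 12 + 66 + 220 = 299.
Step 2: q^n = 2^12 = 4096.
Step 3: Hamming bound ⌊q^n / V_q(n,t)⌋ = ⌊4096/299⌋ = 13.
Step 4: Compare |C| = 6 to 13: satisfied.
The claimed |C| lies below the Hamming bound.


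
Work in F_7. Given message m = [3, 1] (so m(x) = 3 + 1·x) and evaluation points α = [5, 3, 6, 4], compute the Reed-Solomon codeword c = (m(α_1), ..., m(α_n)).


c = [1, 6, 2, 0]

Message polynomial: m(x) = 3 + 1·x (mod 7).
For each evaluation point α_i, compute m(α_i) mod 7:
  α_1 = 5: Horner steps 1 → 1, so m(5) = 1.
  α_2 = 3: Horner steps 1 → 6, so m(3) = 6.
  α_3 = 6: Horner steps 1 → 2, so m(6) = 2.
  α_4 = 4: Horner steps 1 → 0, so m(4) = 0.
Codeword c = [1, 6, 2, 0] ∈ F_7^4.


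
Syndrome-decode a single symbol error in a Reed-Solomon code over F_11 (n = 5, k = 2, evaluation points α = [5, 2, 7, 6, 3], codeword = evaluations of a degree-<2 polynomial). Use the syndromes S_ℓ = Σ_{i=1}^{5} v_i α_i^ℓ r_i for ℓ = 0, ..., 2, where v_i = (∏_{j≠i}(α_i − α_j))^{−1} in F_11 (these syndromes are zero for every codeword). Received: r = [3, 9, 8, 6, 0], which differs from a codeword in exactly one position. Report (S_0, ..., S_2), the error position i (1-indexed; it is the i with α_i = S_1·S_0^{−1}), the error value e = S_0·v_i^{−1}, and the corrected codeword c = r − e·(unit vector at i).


S = (10, 6, 8), error at position 1, error magnitude e = 10, c = [4, 9, 8, 6, 0].

Step 1: column multipliers v_i = (∏_{j≠i}(α_i − α_j))^{−1} mod 11.
  i = 1 (α = 5): (5−2)(5−7)(5−6)(5−3) = 3·(−2)·(−1)·2 = 12 ≡ 1, so v_1 = 1^{−1} = 1 (mod 11).
  i = 2 (α = 2): (2−5)(2−7)(2−6)(2−3) = (−3)·(−5)·(−4)·(−1) = 60 ≡ 5, so v_2 = 5^{−1} = 9 (mod 11).
  i = 3 (α = 7): (7−5)(7−2)(7−6)(7−3) = 2·5·1·4 = 40 ≡ 7, so v_3 = 7^{−1} = 8 (mod 11).
  i = 4 (α = 6): (6−5)(6−2)(6−7)(6−3) = 1·4·(−1)·3 = −12 ≡ 10, so v_4 = 10^{−1} = 10 (mod 11).
  i = 5 (α = 3): (3−5)(3−2)(3−7)(3−6) = (−2)·1·(−4)·(−3) = −24 ≡ 9, so v_5 = 9^{−1} = 5 (mod 11).
  v = [1, 9, 8, 10, 5].
Step 2: syndromes of r = [3, 9, 8, 6, 0] (all sums mod 11).
  S_0 = Σ v_i r_i = 1·3 + 9·9 + 8·8 + 10·6 + 5·0 = 208 ≡ 10.
  S_1 = Σ v_i α_i r_i = 1·5·3 + 9·2·9 + 8·7·8 + 10·6·6 + 5·3·0 = 985 ≡ 6.
  α_i^2 mod 11 = [3, 4, 5, 3, 9].
  S_2 = Σ v_i α_i^2 r_i = 1·3·3 + 9·4·9 + 8·5·8 + 10·3·6 + 5·9·0 = 833 ≡ 8.
  S = (10, 6, 8) ≠ 0, so r is not a codeword (an error is present).
Step 3: locate the error. For a single error e at position i, S_ℓ = v_i·e·α_i^ℓ, so α_err = S_1/S_0.
  S_0^{−1} = 10^{−1} = 10 (mod 11), so α_err = 6·10 = 60 ≡ 5 = α_1. Error position i = 1.
  Consistency check: S_2/S_1 = 8·2 = 16 ≡ 5 = α_err ✓ (single-error assumption holds).
Step 4: error magnitude e = S_0/v_1 = S_0·∏_{j≠1}(α_1 − α_j) = 10·1 = 10 ≡ 10 (mod 11).
Step 5: correct position 1: c_1 = r_1 − e = 3 − 10 ≡ 4 (mod 11). Hence c = [4, 9, 8, 6, 0].
  Check: interpolating c through the α_i gives m(x) = 5 + 2·x (degree < 2) with m(α_i) = c_i for every i, so c is indeed a codeword.


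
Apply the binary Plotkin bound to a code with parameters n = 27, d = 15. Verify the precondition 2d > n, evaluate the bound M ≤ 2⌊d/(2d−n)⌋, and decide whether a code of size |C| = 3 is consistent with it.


Plotkin bound M ≤ 10; given |C| = 3 ≤ bound (satisfied).

Check applicability: 2d = 30, n = 27.
2d − n = 3 > 0, so Plotkin applies.
Compute d/(2d−n) = 15/3 ≈ 5.0000.
⌊d/(2d−n)⌋ = 5.
Plotkin bound: M ≤ 2·5 = 10.
Given |C| = 3, check: satisfied.
This |C| is below the Plotkin bound.


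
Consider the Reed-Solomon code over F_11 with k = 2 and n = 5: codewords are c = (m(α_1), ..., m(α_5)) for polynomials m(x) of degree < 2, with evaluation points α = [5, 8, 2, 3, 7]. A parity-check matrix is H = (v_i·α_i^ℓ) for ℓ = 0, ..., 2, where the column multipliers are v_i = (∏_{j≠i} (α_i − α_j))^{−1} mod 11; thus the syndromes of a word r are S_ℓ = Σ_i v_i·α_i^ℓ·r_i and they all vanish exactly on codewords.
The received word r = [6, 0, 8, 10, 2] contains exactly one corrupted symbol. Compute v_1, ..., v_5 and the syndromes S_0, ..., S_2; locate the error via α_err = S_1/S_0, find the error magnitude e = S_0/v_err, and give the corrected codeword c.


S = (9, 7, 3), error at position 3, error magnitude e = 7, c = [6, 0, 1, 10, 2].

Step 1: column multipliers v_i = (∏_{j≠i}(α_i − α_j))^{−1} mod 11.
  i = 1 (α = 5): (5−8)(5−2)(5−3)(5−7) = (−3)·3·2·(−2) = 36 ≡ 3, so v_1 = 3^{−1} = 4 (mod 11).
  i = 2 (α = 8): (8−5)(8−2)(8−3)(8−7) = 3·6·5·1 = 90 ≡ 2, so v_2 = 2^{−1} = 6 (mod 11).
  i = 3 (α = 2): (2−5)(2−8)(2−3)(2−7) = (−3)·(−6)·(−1)·(−5) = 90 ≡ 2, so v_3 = 2^{−1} = 6 (mod 11).
  i = 4 (α = 3): (3−5)(3−8)(3−2)(3−7) = (−2)·(−5)·1·(−4) = −40 ≡ 4, so v_4 = 4^{−1} = 3 (mod 11).
  i = 5 (α = 7): (7−5)(7−8)(7−2)(7−3) = 2·(−1)·5·4 = −40 ≡ 4, so v_5 = 4^{−1} = 3 (mod 11).
  v = [4, 6, 6, 3, 3].
Step 2: syndromes of r = [6, 0, 8, 10, 2] (all sums mod 11).
  S_0 = Σ v_i r_i = 4·6 + 6·0 + 6·8 + 3·10 + 3·2 = 108 ≡ 9.
  S_1 = Σ v_i α_i r_i = 4·5·6 + 6·8·0 + 6·2·8 + 3·3·10 + 3·7·2 = 348 ≡ 7.
  α_i^2 mod 11 = [3, 9, 4, 9, 5].
  S_2 = Σ v_i α_i^2 r_i = 4·3·6 + 6·9·0 + 6·4·8 + 3·9·10 + 3·5·2 = 564 ≡ 3.
  S = (9, 7, 3) ≠ 0, so r is not a codeword (an error is present).
Step 3: locate the error. For a single error e at position i, S_ℓ = v_i·e·α_i^ℓ, so α_err = S_1/S_0.
  S_0^{−1} = 9^{−1} = 5 (mod 11), so α_err = 7·5 = 35 ≡ 2 = α_3. Error position i = 3.
  Consistency check: S_2/S_1 = 3·8 = 24 ≡ 2 = α_err ✓ (single-error assumption holds).
Step 4: error magnitude e = S_0/v_3 = S_0·∏_{j≠3}(α_3 − α_j) = 9·2 = 18 ≡ 7 (mod 11).
Step 5: correct position 3: c_3 = r_3 − e = 8 − 7 ≡ 1 (mod 11). Hence c = [6, 0, 1, 10, 2].
  Check: interpolating c through the α_i gives m(x) = 5 + 9·x (degree < 2) with m(α_i) = c_i for every i, so c is indeed a codeword.


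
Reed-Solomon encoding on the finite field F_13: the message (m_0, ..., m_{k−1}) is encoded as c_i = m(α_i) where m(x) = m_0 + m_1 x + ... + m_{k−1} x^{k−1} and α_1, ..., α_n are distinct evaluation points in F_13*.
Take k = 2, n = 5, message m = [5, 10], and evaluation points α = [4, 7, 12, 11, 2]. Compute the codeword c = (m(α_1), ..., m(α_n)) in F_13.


c = [6, 10, 8, 11, 12]

Message polynomial: m(x) = 5 + 10·x (mod 13).
For each evaluation point α_i, compute m(α_i) mod 13:
  α_1 = 4: Horner steps 10 → 6, so m(4) = 6.
  α_2 = 7: Horner steps 10 → 10, so m(7) = 10.
  α_3 = 12: Horner steps 10 → 8, so m(12) = 8.
  α_4 = 11: Horner steps 10 → 11, so m(11) = 11.
  α_5 = 2: Horner steps 10 → 12, so m(2) = 12.
Codeword c = [6, 10, 8, 11, 12] ∈ F_13^5.


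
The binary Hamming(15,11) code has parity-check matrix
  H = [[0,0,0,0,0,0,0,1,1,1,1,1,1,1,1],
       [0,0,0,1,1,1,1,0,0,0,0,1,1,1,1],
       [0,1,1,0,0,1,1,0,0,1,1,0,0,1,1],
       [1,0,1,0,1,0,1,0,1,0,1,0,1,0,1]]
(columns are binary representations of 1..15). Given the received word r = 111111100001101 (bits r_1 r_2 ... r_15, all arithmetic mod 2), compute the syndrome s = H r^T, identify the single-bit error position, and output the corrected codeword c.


s = (1, 1, 1, 0)^T, error position = 14, corrected codeword c = 111111100001111

Compute s = H r^T mod 2 one row at a time:
  s_1 = 0 + 0 + 0 + 0 + 1 + 1 + 0 + 1 = 3 ≡ 1 (mod 2).
  s_2 = 1 + 1 + 1 + 1 + 1 + 1 + 0 + 1 = 7 ≡ 1 (mod 2).
  s_3 = 1 + 1 + 1 + 1 + 0 + 0 + 0 + 1 = 5 ≡ 1 (mod 2).
  s_4 = 1 + 1 + 1 + 1 + 0 + 0 + 1 + 1 = 6 ≡ 0 (mod 2).
s = (1, 1, 1, 0)^T — this equals column 14 of H (binary 1110), so error is at position 14.
Correct: flip bit 14 of r = 111111100001101 to get c = 111111100001111.


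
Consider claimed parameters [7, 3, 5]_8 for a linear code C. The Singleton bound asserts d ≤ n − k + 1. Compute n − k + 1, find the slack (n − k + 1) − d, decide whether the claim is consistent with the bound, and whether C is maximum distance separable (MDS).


Singleton RHS = n − k + 1 = 5, slack = 0, bound satisfied, MDS.

Singleton bound: d ≤ n − k + 1.
Here n = 7, k = 3, so n − k + 1 = 5.
Given d = 5, check d ≤ 5: YES.
Slack = (n − k + 1) − d = 0.
The code is MDS (slack = 0).
Description: the claimed parameters are [7, 3, 5]_8; such a code would be MDS (meets Singleton bound).


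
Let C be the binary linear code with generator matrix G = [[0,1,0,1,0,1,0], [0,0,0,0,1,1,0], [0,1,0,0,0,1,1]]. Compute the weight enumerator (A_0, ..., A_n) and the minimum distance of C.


Weight distribution: A_0 = 1, A_2 = 2, A_3 = 4, A_4 = 1. Minimum distance d = 2.

Enumerate all 2^3 = 8 messages m ∈ F_2^3.
For each, compute codeword c = mG in F_2^7, then tally its weight.
  m = 000 → c = 0000000, weight = 0.
  m = 100 → c = 0101010, weight = 3.
  m = 010 → c = 0000110, weight = 2.
  m = 110 → c = 0101100, weight = 3.
  m = 001 → c = 0100011, weight = 3.
  m = 101 → c = 0001001, weight = 2.
  m = 011 → c = 0100101, weight = 3.
  m = 111 → c = 0001111, weight = 4.
Tally weights:
  weight 0: 1 codewords.
  weight 2: 2 codewords.
  weight 3: 4 codewords.
  weight 4: 1 codewords.
Minimum distance d = smallest w > 0 with A_w > 0 = 2.
Sanity: Σ A_w = 8 = 2^3 = 8 ✓.


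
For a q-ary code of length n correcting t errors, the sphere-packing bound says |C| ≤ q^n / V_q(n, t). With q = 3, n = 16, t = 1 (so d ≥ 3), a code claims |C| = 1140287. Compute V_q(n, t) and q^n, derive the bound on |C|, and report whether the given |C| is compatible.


V_q(n, t) = 33, q^n = 43046721, Hamming bound = 1304446, |C| = 1140287 ≤ bound (satisfied).

Step 1: Compute V_q(n, t) = Σ_{j=0}^1 C(n, j) (q−1)^j.
  j = 0: C(16,0)·(2)^0 = 1·1 = 1.
  j = 1: C(16,1)·(2)^1 = 16·2 = 32.
  V_q(n, t) = 1 + 32 = 33.
Step 2: q^n = 3^16 = 43046721.
Step 3: Hamming bound ⌊q^n / V_q(n,t)⌋ = ⌊43046721/33⌋ = 1304446.
Step 4: Compare |C| = 1140287 to 1304446: satisfied.
The claimed |C| lies below the Hamming bound.


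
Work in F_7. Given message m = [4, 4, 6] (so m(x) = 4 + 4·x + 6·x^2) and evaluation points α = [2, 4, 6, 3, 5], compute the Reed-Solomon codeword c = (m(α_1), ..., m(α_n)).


c = [1, 4, 6, 0, 6]

Message polynomial: m(x) = 4 + 4·x + 6·x^2 (mod 7).
For each evaluation point α_i, compute m(α_i) mod 7:
  α_1 = 2: Horner steps 6 → 2 → 1, so m(2) = 1.
  α_2 = 4: Horner steps 6 → 0 → 4, so m(4) = 4.
  α_3 = 6: Horner steps 6 → 5 → 6, so m(6) = 6.
  α_4 = 3: Horner steps 6 → 1 → 0, so m(3) = 0.
  α_5 = 5: Horner steps 6 → 6 → 6, so m(5) = 6.
Codeword c = [1, 4, 6, 0, 6] ∈ F_7^5.


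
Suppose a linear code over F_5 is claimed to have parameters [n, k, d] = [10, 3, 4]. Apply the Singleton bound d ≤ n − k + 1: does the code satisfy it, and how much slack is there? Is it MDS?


Singleton RHS = n − k + 1 = 8, slack = 4, bound satisfied, not MDS.

Singleton bound: d ≤ n − k + 1.
Here n = 10, k = 3, so n − k + 1 = 8.
Given d = 4, check d ≤ 8: YES.
Slack = (n − k + 1) − d = 4.
The code is NOT MDS (slack = 4 > 0).
Description: the claimed parameters are [10, 3, 4]_5; such a code would be non-MDS.


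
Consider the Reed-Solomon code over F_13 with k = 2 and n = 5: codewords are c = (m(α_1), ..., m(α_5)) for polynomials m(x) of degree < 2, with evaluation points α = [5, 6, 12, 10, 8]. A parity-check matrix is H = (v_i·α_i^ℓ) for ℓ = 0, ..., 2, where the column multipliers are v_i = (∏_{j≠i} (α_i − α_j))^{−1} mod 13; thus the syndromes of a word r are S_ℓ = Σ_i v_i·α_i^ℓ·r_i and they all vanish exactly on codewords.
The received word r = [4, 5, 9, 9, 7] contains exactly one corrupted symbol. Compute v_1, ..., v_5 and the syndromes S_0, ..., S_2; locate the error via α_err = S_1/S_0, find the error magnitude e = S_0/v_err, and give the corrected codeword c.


S = (1, 12, 1), error at position 3, error magnitude e = 11, c = [4, 5, 11, 9, 7].

Step 1: column multipliers v_i = (∏_{j≠i}(α_i − α_j))^{−1} mod 13.
  i = 1 (α = 5): (5−6)(5−12)(5−10)(5−8) = (−1)·(−7)·(−5)·(−3) = 105 ≡ 1, so v_1 = 1^{−1} = 1 (mod 13).
  i = 2 (α = 6): (6−5)(6−12)(6−10)(6−8) = 1·(−6)·(−4)·(−2) = −48 ≡ 4, so v_2 = 4^{−1} = 10 (mod 13).
  i = 3 (α = 12): (12−5)(12−6)(12−10)(12−8) = 7·6·2·4 = 336 ≡ 11, so v_3 = 11^{−1} = 6 (mod 13).
  i = 4 (α = 10): (10−5)(10−6)(10−12)(10−8) = 5·4·(−2)·2 = −80 ≡ 11, so v_4 = 11^{−1} = 6 (mod 13).
  i = 5 (α = 8): (8−5)(8−6)(8−12)(8−10) = 3·2·(−4)·(−2) = 48 ≡ 9, so v_5 = 9^{−1} = 3 (mod 13).
  v = [1, 10, 6, 6, 3].
Step 2: syndromes of r = [4, 5, 9, 9, 7] (all sums mod 13).
  S_0 = Σ v_i r_i = 1·4 + 10·5 + 6·9 + 6·9 + 3·7 = 183 ≡ 1.
  S_1 = Σ v_i α_i r_i = 1·5·4 + 10·6·5 + 6·12·9 + 6·10·9 + 3·8·7 = 1676 ≡ 12.
  α_i^2 mod 13 = [12, 10, 1, 9, 12].
  S_2 = Σ v_i α_i^2 r_i = 1·12·4 + 10·10·5 + 6·1·9 + 6·9·9 + 3·12·7 = 1340 ≡ 1.
  S = (1, 12, 1) ≠ 0, so r is not a codeword (an error is present).
Step 3: locate the error. For a single error e at position i, S_ℓ = v_i·e·α_i^ℓ, so α_err = S_1/S_0.
  S_0^{−1} = 1^{−1} = 1 (mod 13), so α_err = 12·1 = 12 ≡ 12 = α_3. Error position i = 3.
  Consistency check: S_2/S_1 = 1·12 = 12 ≡ 12 = α_err ✓ (single-error assumption holds).
Step 4: error magnitude e = S_0/v_3 = S_0·∏_{j≠3}(α_3 − α_j) = 1·11 = 11 ≡ 11 (mod 13).
Step 5: correct position 3: c_3 = r_3 − e = 9 − 11 ≡ 11 (mod 13). Hence c = [4, 5, 11, 9, 7].
  Check: interpolating c through the α_i gives m(x) = 12 + 1·x (degree < 2) with m(α_i) = c_i for every i, so c is indeed a codeword.


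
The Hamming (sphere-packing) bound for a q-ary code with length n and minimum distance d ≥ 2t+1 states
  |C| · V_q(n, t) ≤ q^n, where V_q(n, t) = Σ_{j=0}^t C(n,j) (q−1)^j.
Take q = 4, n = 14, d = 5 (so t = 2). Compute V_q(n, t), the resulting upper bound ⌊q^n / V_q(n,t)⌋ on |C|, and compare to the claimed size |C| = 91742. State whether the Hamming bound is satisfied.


V_q(n, t) = 862, q^n = 268435456, Hamming bound = 311410, |C| = 91742 ≤ bound (satisfied).

Step 1: Compute V_q(n, t) = Σ_{j=0}^2 C(n, j) (q−1)^j.
  j = 0: C(14,0)·(3)^0 = 1·1 = 1.
  j = 1: C(14,1)·(3)^1 = 14·3 = 42.
  j = 2: C(14,2)·(3)^2 = 91·9 = 819.
  V_q(n, t) = 1 + 42 + 819 = 862.
Step 2: q^n = 4^14 = 268435456.
Step 3: Hamming bound ⌊q^n / V_q(n,t)⌋ = ⌊268435456/862⌋ = 311410.
Step 4: Compare |C| = 91742 to 311410: satisfied.
The claimed |C| lies below the Hamming bound.


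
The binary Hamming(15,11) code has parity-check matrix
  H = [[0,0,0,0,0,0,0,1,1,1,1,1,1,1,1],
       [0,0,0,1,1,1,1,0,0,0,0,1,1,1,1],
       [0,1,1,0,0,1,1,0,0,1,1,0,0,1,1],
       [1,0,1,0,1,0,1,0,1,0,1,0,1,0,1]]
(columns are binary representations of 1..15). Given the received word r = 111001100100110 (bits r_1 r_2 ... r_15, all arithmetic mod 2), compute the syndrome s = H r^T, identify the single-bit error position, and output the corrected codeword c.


s = (1, 0, 0, 0)^T, error position = 8, corrected codeword c = 111001110100110

Compute s = H r^T mod 2 one row at a time:
  s_1 = 0 + 0 + 1 + 0 + 0 + 1 + 1 + 0 = 3 ≡ 1 (mod 2).
  s_2 = 0 + 0 + 1 + 1 + 0 + 1 + 1 + 0 = 4 ≡ 0 (mod 2).
  s_3 = 1 + 1 + 1 + 1 + 1 + 0 + 1 + 0 = 6 ≡ 0 (mod 2).
  s_4 = 1 + 1 + 0 + 1 + 0 + 0 + 1 + 0 = 4 ≡ 0 (mod 2).
s = (1, 0, 0, 0)^T — this equals column 8 of H (binary 1000), so error is at position 8.
Correct: flip bit 8 of r = 111001100100110 to get c = 111001110100110.


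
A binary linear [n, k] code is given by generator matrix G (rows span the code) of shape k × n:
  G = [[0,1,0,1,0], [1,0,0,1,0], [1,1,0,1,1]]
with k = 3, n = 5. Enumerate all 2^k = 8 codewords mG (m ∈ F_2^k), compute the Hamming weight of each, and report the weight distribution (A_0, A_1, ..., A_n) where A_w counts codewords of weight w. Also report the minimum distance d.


Weight distribution: A_0 = 1, A_2 = 6, A_4 = 1. Minimum distance d = 2.

Enumerate all 2^3 = 8 messages m ∈ F_2^3.
For each, compute codeword c = mG in F_2^5, then tally its weight.
  m = 000 → c = 00000, weight = 0.
  m = 100 → c = 01010, weight = 2.
  m = 010 → c = 10010, weight = 2.
  m = 110 → c = 11000, weight = 2.
  m = 001 → c = 11011, weight = 4.
  m = 101 → c = 10001, weight = 2.
  m = 011 → c = 01001, weight = 2.
  m = 111 → c = 00011, weight = 2.
Tally weights:
  weight 0: 1 codewords.
  weight 2: 6 codewords.
  weight 4: 1 codewords.
Minimum distance d = smallest w > 0 with A_w > 0 = 2.
Sanity: Σ A_w = 8 = 2^3 = 8 ✓.


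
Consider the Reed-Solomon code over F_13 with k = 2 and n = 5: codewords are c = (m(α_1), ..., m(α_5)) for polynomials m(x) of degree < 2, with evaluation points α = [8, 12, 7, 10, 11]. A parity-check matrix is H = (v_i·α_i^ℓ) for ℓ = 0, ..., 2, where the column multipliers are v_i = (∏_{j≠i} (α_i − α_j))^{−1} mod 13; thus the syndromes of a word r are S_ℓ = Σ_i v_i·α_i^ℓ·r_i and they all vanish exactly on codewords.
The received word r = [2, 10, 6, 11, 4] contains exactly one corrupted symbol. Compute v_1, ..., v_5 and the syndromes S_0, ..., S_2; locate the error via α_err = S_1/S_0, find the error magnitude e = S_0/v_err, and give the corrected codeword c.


S = (8, 12, 5), error at position 1, error magnitude e = 3, c = [12, 10, 6, 11, 4].

Step 1: column multipliers v_i = (∏_{j≠i}(α_i − α_j))^{−1} mod 13.
  i = 1 (α = 8): (8−12)(8−7)(8−10)(8−11) = (−4)·1·(−2)·(−3) = −24 ≡ 2, so v_1 = 2^{−1} = 7 (mod 13).
  i = 2 (α = 12): (12−8)(12−7)(12−10)(12−11) = 4·5·2·1 = 40 ≡ 1, so v_2 = 1^{−1} = 1 (mod 13).
  i = 3 (α = 7): (7−8)(7−12)(7−10)(7−11) = (−1)·(−5)·(−3)·(−4) = 60 ≡ 8, so v_3 = 8^{−1} = 5 (mod 13).
  i = 4 (α = 10): (10−8)(10−12)(10−7)(10−11) = 2·(−2)·3·(−1) = 12 ≡ 12, so v_4 = 12^{−1} = 12 (mod 13).
  i = 5 (α = 11): (11−8)(11−12)(11−7)(11−10) = 3·(−1)·4·1 = −12 ≡ 1, so v_5 = 1^{−1} = 1 (mod 13).
  v = [7, 1, 5, 12, 1].
Step 2: syndromes of r = [2, 10, 6, 11, 4] (all sums mod 13).
  S_0 = Σ v_i r_i = 7·2 + 1·10 + 5·6 + 12·11 + 1·4 = 190 ≡ 8.
  S_1 = Σ v_i α_i r_i = 7·8·2 + 1·12·10 + 5·7·6 + 12·10·11 + 1·11·4 = 1806 ≡ 12.
  α_i^2 mod 13 = [12, 1, 10, 9, 4].
  S_2 = Σ v_i α_i^2 r_i = 7·12·2 + 1·1·10 + 5·10·6 + 12·9·11 + 1·4·4 = 1682 ≡ 5.
  S = (8, 12, 5) ≠ 0, so r is not a codeword (an error is present).
Step 3: locate the error. For a single error e at position i, S_ℓ = v_i·e·α_i^ℓ, so α_err = S_1/S_0.
  S_0^{−1} = 8^{−1} = 5 (mod 13), so α_err = 12·5 = 60 ≡ 8 = α_1. Error position i = 1.
  Consistency check: S_2/S_1 = 5·12 = 60 ≡ 8 = α_err ✓ (single-error assumption holds).
Step 4: error magnitude e = S_0/v_1 = S_0·∏_{j≠1}(α_1 − α_j) = 8·2 = 16 ≡ 3 (mod 13).
Step 5: correct position 1: c_1 = r_1 − e = 2 − 3 ≡ 12 (mod 13). Hence c = [12, 10, 6, 11, 4].
  Check: interpolating c through the α_i gives m(x) = 3 + 6·x (degree < 2) with m(α_i) = c_i for every i, so c is indeed a codeword.


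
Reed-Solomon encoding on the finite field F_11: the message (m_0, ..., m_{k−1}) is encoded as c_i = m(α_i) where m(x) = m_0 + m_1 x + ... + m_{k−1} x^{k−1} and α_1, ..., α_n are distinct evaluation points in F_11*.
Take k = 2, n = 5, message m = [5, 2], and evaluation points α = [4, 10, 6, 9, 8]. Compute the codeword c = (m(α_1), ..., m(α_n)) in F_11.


c = [2, 3, 6, 1, 10]

Message polynomial: m(x) = 5 + 2·x (mod 11).
For each evaluation point α_i, compute m(α_i) mod 11:
  α_1 = 4: Horner steps 2 → 2, so m(4) = 2.
  α_2 = 10: Horner steps 2 → 3, so m(10) = 3.
  α_3 = 6: Horner steps 2 → 6, so m(6) = 6.
  α_4 = 9: Horner steps 2 → 1, so m(9) = 1.
  α_5 = 8: Horner steps 2 → 10, so m(8) = 10.
Codeword c = [2, 3, 6, 1, 10] ∈ F_11^5.


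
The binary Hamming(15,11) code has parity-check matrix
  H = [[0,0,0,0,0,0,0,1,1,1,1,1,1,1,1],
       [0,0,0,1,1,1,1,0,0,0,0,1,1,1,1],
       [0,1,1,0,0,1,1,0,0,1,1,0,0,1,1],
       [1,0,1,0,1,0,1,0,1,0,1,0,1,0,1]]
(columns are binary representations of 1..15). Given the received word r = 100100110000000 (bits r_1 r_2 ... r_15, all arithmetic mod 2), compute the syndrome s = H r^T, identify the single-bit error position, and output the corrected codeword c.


s = (1, 0, 1, 0)^T, error position = 10, corrected codeword c = 100100110100000

Compute s = H r^T mod 2 one row at a time:
  s_1 = 1 + 0 + 0 + 0 + 0 + 0 + 0 + 0 = 1 ≡ 1 (mod 2).
  s_2 = 1 + 0 + 0 + 1 + 0 + 0 + 0 + 0 = 2 ≡ 0 (mod 2).
  s_3 = 0 + 0 + 0 + 1 + 0 + 0 + 0 + 0 = 1 ≡ 1 (mod 2).
  s_4 = 1 + 0 + 0 + 1 + 0 + 0 + 0 + 0 = 2 ≡ 0 (mod 2).
s = (1, 0, 1, 0)^T — this equals column 10 of H (binary 1010), so error is at position 10.
Correct: flip bit 10 of r = 100100110000000 to get c = 100100110100000.


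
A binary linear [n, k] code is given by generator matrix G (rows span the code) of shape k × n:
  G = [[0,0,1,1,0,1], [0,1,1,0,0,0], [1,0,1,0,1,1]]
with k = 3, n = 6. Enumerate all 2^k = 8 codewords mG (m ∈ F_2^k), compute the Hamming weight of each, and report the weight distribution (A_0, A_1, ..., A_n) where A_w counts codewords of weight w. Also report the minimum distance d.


Weight distribution: A_0 = 1, A_2 = 1, A_3 = 3, A_4 = 2, A_5 = 1. Minimum distance d = 2.

Enumerate all 2^3 = 8 messages m ∈ F_2^3.
For each, compute codeword c = mG in F_2^6, then tally its weight.
  m = 000 → c = 000000, weight = 0.
  m = 100 → c = 001101, weight = 3.
  m = 010 → c = 011000, weight = 2.
  m = 110 → c = 010101, weight = 3.
  m = 001 → c = 101011, weight = 4.
  m = 101 → c = 100110, weight = 3.
  m = 011 → c = 110011, weight = 4.
  m = 111 → c = 111110, weight = 5.
Tally weights:
  weight 0: 1 codewords.
  weight 2: 1 codewords.
  weight 3: 3 codewords.
  weight 4: 2 codewords.
  weight 5: 1 codewords.
Minimum distance d = smallest w > 0 with A_w > 0 = 2.
Sanity: Σ A_w = 8 = 2^3 = 8 ✓.


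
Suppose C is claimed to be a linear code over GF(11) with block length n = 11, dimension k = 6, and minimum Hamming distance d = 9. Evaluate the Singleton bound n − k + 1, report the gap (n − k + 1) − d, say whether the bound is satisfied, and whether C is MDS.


Singleton RHS = n − k + 1 = 6, slack = -3, bound violated (no such code; not MDS).

Singleton bound: d ≤ n − k + 1.
Here n = 11, k = 6, so n − k + 1 = 6.
Given d = 9, check d ≤ 6: NO.
Slack = (n − k + 1) − d = -3.
The slack is negative: d = 9 exceeds n − k + 1 = 6 by 3, so the Singleton bound is violated and no linear [11, 6, 9]_11 code can exist. In particular it is not MDS (MDS requires d = n − k + 1 exactly).
Description: the claimed parameters are [11, 6, 9]_11; such a code would be impossible (violates the Singleton bound).


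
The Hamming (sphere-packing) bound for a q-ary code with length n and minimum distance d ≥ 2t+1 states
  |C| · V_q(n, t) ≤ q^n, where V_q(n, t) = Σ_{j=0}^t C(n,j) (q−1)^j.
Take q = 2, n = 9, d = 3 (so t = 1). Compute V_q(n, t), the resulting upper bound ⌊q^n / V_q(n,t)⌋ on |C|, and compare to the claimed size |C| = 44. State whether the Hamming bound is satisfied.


V_q(n, t) = 10, q^n = 512, Hamming bound = 51, |C| = 44 ≤ bound (satisfied).

Step 1: Compute V_q(n, t) = Σ_{j=0}^1 C(n, j) (q−1)^j.
  j = 0: C(9,0)·(1)^0 = 1·1 = 1.
  j = 1: C(9,1)·(1)^1 = 9·1 = 9.
  V_q(n, t) = 1 + 9 = 10.
Step 2: q^n = 2^9 = 512.
Step 3: Hamming bound ⌊q^n / V_q(n,t)⌋ = ⌊512/10⌋ = 51.
Step 4: Compare |C| = 44 to 51: satisfied.
The claimed |C| lies below the Hamming bound.


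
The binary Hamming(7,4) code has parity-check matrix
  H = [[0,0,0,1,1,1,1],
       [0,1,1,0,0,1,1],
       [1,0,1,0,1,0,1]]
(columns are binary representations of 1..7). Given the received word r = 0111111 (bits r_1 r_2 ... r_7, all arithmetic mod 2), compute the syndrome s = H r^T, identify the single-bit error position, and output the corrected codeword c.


s = (0, 0, 1)^T, error position = 1, corrected codeword c = 1111111

Compute s = H r^T mod 2 one row at a time:
  s_1 = 1 + 1 + 1 + 1 = 4 ≡ 0 (mod 2).
  s_2 = 1 + 1 + 1 + 1 = 4 ≡ 0 (mod 2).
  s_3 = 0 + 1 + 1 + 1 = 3 ≡ 1 (mod 2).
s = (0, 0, 1)^T — this equals column 1 of H (binary 001), so error is at position 1.
Correct: flip bit 1 of r = 0111111 to get c = 1111111.


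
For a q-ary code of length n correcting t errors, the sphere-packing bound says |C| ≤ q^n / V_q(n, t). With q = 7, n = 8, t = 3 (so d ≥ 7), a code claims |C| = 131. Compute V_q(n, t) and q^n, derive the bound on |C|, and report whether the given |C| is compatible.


V_q(n, t) = 13153, q^n = 5764801, Hamming bound = 438, |C| = 131 ≤ bound (satisfied).

Step 1: Compute V_q(n, t) = Σ_{j=0}^3 C(n, j) (q−1)^j.
  j = 0: C(8,0)·(6)^0 = 1·1 = 1.
  j = 1: C(8,1)·(6)^1 = 8·6 = 48.
  j = 2: C(8,2)·(6)^2 = 28·36 = 1008.
  j = 3: C(8,3)·(6)^3 = 56·216 = 12096.
  V_q(n, t) = 1 + 48 + 1008 + 12096 = 13153.
Step 2: q^n = 7^8 = 5764801.
Step 3: Hamming bound ⌊q^n / V_q(n,t)⌋ = ⌊5764801/13153⌋ = 438.
Step 4: Compare |C| = 131 to 438: satisfied.
The claimed |C| lies below the Hamming bound.


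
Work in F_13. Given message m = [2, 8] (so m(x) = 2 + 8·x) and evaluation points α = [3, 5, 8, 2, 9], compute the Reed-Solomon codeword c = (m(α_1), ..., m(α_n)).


c = [0, 3, 1, 5, 9]

Message polynomial: m(x) = 2 + 8·x (mod 13).
For each evaluation point α_i, compute m(α_i) mod 13:
  α_1 = 3: Horner steps 8 → 0, so m(3) = 0.
  α_2 = 5: Horner steps 8 → 3, so m(5) = 3.
  α_3 = 8: Horner steps 8 → 1, so m(8) = 1.
  α_4 = 2: Horner steps 8 → 5, so m(2) = 5.
  α_5 = 9: Horner steps 8 → 9, so m(9) = 9.
Codeword c = [0, 3, 1, 5, 9] ∈ F_13^5.
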